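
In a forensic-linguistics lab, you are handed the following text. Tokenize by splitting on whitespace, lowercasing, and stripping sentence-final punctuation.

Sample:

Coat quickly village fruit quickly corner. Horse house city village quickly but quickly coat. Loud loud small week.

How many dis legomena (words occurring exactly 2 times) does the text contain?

3

Frequencies: quickly:4, coat:2, village:2, loud:2, fruit:1, corner:1, horse:1, house:1, city:1, but:1, small:1, week:1
Words with frequency 2: coat, loud, village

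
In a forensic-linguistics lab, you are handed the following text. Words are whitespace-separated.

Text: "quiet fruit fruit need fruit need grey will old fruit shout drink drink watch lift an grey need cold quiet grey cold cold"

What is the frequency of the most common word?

4

Frequencies: fruit:4, need:3, grey:3, cold:3, quiet:2, drink:2, will:1, old:1, shout:1, watch:1, lift:1, an:1
Most common: 'fruit' with frequency 4.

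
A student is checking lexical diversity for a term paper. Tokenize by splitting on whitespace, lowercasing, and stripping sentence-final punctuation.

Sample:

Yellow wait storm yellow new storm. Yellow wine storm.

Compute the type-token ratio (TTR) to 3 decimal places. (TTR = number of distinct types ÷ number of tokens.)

N = 9 tokens, V = 5 types.
TTR = V / N = 5 / 9 = 0.556

0.556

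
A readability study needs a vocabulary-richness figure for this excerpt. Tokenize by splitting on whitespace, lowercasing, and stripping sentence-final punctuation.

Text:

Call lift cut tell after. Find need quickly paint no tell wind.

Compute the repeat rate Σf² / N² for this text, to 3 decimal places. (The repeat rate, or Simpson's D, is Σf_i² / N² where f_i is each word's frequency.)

Frequencies: tell:2, call:1, lift:1, cut:1, after:1, find:1, need:1, quickly:1, paint:1, no:1, wind:1
Σf² = 14; N² = 144
Repeat rate = 14 / 144 = 0.097

0.097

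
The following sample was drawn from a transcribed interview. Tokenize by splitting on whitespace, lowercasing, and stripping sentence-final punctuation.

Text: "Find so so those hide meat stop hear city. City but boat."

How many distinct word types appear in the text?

Distinct types: {boat, but, city, find, hear, hide, meat, so, stop, those}
V = 10

10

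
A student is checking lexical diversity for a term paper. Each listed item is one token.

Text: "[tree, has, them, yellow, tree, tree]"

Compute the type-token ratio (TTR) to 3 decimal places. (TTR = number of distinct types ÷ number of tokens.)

N = 6 tokens, V = 4 types.
TTR = V / N = 4 / 6 = 0.667

0.667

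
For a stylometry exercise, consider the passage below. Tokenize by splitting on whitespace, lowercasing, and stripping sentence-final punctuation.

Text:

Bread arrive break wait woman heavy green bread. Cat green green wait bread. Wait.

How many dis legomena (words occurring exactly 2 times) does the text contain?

Frequencies: bread:3, wait:3, green:3, arrive:1, break:1, woman:1, heavy:1, cat:1
Words with frequency 2: (none)

0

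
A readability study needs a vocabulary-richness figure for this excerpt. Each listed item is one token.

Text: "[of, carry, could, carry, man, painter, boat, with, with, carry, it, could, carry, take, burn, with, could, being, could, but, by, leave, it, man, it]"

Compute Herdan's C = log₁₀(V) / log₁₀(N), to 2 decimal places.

0.82

N = 25, V = 14.
log₁₀(V) = 1.146128, log₁₀(N) = 1.397940
C = 1.146128 / 1.397940 = 0.82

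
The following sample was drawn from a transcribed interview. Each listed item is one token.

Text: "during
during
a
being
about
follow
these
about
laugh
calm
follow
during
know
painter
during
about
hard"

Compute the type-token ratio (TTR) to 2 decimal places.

0.65

N = 17 tokens, V = 11 types.
TTR = V / N = 11 / 17 = 0.65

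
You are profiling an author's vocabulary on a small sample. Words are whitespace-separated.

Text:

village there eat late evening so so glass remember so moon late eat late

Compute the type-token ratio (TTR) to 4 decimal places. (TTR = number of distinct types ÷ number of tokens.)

0.6429

N = 14 tokens, V = 9 types.
TTR = V / N = 9 / 14 = 0.6429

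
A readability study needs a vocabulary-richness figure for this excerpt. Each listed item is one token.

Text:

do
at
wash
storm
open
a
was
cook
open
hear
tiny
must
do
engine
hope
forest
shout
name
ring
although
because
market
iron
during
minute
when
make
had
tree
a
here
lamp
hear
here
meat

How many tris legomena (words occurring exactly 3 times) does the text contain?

0

Frequencies: do:2, open:2, a:2, hear:2, here:2, at:1, wash:1, storm:1, was:1, cook:1, tiny:1, must:1, engine:1, hope:1, forest:1, shout:1, name:1, ring:1, although:1, because:1, … (10 more, each freq 1)
Words with frequency 3: (none)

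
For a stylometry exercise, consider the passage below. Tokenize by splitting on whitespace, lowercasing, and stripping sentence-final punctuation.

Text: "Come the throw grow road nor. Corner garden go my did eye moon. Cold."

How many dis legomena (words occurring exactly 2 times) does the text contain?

0

Frequencies: come:1, the:1, throw:1, grow:1, road:1, nor:1, corner:1, garden:1, go:1, my:1, did:1, eye:1, moon:1, cold:1
Words with frequency 2: (none)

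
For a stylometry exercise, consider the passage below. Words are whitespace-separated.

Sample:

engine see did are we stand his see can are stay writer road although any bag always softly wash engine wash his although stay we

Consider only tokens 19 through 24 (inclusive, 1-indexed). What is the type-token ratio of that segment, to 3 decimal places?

0.833

Segment tokens 19–24: wash, engine, wash, his, although, stay
Segment N = 6, segment V = 5.
TTR = 5 / 6 = 0.833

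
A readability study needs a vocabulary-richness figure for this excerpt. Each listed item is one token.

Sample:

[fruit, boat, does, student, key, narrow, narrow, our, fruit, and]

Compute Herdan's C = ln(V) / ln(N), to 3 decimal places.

0.903

N = 10, V = 8.
ln(V) = 2.079442, ln(N) = 2.302585
C = 2.079442 / 2.302585 = 0.903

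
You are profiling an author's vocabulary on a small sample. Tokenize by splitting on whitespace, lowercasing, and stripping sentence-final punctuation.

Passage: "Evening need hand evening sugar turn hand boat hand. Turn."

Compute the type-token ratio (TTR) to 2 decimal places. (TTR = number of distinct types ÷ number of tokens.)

N = 10 tokens, V = 6 types.
TTR = V / N = 6 / 10 = 0.60

0.60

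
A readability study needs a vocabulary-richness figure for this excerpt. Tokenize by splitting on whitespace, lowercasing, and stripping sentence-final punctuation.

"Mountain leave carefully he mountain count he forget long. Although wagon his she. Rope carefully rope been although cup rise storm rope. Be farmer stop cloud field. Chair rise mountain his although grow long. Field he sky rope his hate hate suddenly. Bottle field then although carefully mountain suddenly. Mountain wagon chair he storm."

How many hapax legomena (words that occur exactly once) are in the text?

Frequencies: mountain:5, he:4, although:4, rope:4, carefully:3, his:3, field:3, long:2, wagon:2, rise:2, storm:2, chair:2, hate:2, suddenly:2, leave:1, count:1, forget:1, she:1, been:1, cup:1, … (8 more, each freq 1)
Hapax (freq=1): be, been, bottle, cloud, count, cup, farmer, forget, grow, leave, she, sky, stop, then

14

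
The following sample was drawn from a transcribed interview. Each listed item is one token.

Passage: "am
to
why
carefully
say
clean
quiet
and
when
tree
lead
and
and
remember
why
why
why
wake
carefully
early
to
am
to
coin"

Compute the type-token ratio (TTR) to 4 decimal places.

0.6250

N = 24 tokens, V = 15 types.
TTR = V / N = 15 / 24 = 0.6250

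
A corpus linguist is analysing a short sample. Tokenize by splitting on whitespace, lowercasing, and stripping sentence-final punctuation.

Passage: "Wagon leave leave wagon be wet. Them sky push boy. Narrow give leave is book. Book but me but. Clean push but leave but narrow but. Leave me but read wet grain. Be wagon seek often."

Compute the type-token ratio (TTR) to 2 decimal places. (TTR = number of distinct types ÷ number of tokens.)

0.53

N = 36 tokens, V = 19 types.
TTR = V / N = 19 / 36 = 0.53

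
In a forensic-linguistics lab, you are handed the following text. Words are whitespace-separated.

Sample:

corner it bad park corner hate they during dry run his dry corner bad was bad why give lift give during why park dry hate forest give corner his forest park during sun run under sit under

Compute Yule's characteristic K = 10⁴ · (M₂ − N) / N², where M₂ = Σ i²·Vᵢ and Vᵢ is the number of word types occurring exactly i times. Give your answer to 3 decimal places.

Frequencies: corner:4, bad:3, park:3, during:3, dry:3, give:3, hate:2, run:2, his:2, why:2, forest:2, under:2, it:1, they:1, was:1, lift:1, sun:1, sit:1
N = 37. Frequency spectrum: V_1=6, V_2=6, V_3=5, V_4=1
M₂ = 1²·6 + 2²·6 + 3²·5 + 4²·1 = 91
K = 10000 × (91 − 37) / 37² = 394.449

394.449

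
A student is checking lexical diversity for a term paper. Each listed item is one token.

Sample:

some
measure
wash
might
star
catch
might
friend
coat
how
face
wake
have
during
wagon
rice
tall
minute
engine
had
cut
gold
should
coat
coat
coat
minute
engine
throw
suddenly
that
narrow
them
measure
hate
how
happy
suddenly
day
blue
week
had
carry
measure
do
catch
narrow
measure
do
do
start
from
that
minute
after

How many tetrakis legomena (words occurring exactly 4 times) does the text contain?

2

Frequencies: measure:4, coat:4, minute:3, do:3, might:2, catch:2, how:2, engine:2, had:2, suddenly:2, that:2, narrow:2, some:1, wash:1, star:1, friend:1, face:1, wake:1, have:1, during:1, … (17 more, each freq 1)
Words with frequency 4: coat, measure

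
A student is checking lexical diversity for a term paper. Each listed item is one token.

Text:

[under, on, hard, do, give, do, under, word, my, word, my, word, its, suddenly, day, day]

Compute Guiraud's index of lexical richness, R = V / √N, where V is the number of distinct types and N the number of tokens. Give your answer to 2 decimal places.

2.50

N = 16, V = 10.
√N = 4.000000
R = 10 / 4.000000 = 2.50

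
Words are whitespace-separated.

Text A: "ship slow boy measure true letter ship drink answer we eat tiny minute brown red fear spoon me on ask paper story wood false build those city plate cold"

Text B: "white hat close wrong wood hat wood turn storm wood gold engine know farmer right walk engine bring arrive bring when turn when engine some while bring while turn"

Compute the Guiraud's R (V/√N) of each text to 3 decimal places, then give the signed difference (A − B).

A: V=28, N=29, R=5.199
B: V=18, N=29, R=3.343
Difference = 5.199 − 3.343 = 1.856

1.856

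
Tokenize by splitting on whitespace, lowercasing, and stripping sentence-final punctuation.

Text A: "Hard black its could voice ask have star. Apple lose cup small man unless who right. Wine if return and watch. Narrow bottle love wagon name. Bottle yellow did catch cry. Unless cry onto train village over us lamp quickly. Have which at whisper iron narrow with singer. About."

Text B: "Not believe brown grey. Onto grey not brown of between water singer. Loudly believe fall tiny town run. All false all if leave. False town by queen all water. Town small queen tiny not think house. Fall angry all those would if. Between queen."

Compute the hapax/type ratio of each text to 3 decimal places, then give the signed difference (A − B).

0.386

A: hapax=39, V=44, ratio=0.886
B: hapax=13, V=26, ratio=0.500
Difference = 0.886 − 0.500 = 0.386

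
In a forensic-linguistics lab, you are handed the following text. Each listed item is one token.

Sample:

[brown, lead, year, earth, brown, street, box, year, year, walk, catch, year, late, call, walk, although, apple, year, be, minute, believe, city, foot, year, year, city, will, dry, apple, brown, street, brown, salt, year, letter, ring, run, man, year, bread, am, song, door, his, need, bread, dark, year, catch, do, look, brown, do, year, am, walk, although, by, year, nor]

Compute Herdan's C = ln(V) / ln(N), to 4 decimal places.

N = 60, V = 35.
ln(V) = 3.555348, ln(N) = 4.094345
C = 3.555348 / 4.094345 = 0.8684

0.8684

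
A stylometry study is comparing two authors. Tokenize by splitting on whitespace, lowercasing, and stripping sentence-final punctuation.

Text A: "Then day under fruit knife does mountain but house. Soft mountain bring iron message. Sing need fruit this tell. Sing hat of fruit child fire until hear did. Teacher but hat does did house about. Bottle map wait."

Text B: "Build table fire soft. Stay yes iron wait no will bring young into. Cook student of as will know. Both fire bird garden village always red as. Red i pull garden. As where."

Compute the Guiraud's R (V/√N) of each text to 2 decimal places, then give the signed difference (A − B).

0.00

A: V=29, N=38, R=4.70
B: V=27, N=33, R=4.70
Difference = 4.70 − 4.70 = 0.00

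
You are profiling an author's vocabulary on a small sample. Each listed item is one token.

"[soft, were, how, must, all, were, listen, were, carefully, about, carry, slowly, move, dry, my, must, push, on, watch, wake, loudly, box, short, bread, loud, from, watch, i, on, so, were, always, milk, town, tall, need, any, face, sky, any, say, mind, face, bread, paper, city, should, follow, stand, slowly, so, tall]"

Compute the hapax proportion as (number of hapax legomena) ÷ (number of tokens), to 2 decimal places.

Frequencies: were:4, must:2, slowly:2, on:2, watch:2, bread:2, so:2, tall:2, any:2, face:2, soft:1, how:1, all:1, listen:1, carefully:1, about:1, carry:1, move:1, dry:1, my:1, … (20 more, each freq 1)
Hapax count = 30; token count = 52.
Ratio = 30 / 52 = 0.58

0.58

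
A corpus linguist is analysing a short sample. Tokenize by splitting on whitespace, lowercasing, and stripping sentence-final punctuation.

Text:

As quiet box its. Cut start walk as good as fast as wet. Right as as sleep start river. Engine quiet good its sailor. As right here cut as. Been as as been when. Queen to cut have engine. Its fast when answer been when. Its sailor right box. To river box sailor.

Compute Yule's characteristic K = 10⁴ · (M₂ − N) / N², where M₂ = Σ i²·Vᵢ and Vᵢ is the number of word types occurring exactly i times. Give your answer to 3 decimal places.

Frequencies: as:10, its:4, box:3, cut:3, right:3, sailor:3, been:3, when:3, quiet:2, start:2, good:2, fast:2, river:2, engine:2, to:2, walk:1, wet:1, sleep:1, here:1, queen:1, … (2 more, each freq 1)
N = 53. Frequency spectrum: V_1=7, V_2=7, V_3=6, V_4=1, V_10=1
M₂ = 1²·7 + 2²·7 + 3²·6 + 4²·1 + 10²·1 = 205
K = 10000 × (205 − 53) / 53² = 541.118

541.118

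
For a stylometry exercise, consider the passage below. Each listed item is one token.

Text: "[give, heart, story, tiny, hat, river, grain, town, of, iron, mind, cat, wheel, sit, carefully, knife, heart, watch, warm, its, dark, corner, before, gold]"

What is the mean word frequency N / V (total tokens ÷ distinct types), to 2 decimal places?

N = 24 tokens, V = 23 types.
Mean frequency = N / V = 24 / 23 = 1.04

1.04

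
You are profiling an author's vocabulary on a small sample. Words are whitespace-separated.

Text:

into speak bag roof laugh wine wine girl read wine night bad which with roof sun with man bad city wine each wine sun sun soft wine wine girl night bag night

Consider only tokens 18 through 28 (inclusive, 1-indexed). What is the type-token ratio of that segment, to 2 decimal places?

Segment tokens 18–28: man, bad, city, wine, each, wine, sun, sun, soft, wine, wine
Segment N = 11, segment V = 7.
TTR = 7 / 11 = 0.64

0.64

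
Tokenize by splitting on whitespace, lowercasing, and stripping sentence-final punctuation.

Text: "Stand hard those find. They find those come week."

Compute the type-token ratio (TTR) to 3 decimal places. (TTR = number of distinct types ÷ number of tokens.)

N = 9 tokens, V = 7 types.
TTR = V / N = 7 / 9 = 0.778

0.778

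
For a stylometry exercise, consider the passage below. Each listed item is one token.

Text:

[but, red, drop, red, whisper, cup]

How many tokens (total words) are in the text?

Tokens: but, red, drop, red, whisper, cup
N = 6

6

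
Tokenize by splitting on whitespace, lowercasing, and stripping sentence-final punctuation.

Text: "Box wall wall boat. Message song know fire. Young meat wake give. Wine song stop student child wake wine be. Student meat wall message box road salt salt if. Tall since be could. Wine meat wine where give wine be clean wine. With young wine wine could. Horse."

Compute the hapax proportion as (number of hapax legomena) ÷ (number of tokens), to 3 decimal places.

Frequencies: wine:8, wall:3, meat:3, be:3, box:2, message:2, song:2, young:2, wake:2, give:2, student:2, salt:2, could:2, boat:1, know:1, fire:1, stop:1, child:1, road:1, if:1, … (6 more, each freq 1)
Hapax count = 13; token count = 48.
Ratio = 13 / 48 = 0.271

0.271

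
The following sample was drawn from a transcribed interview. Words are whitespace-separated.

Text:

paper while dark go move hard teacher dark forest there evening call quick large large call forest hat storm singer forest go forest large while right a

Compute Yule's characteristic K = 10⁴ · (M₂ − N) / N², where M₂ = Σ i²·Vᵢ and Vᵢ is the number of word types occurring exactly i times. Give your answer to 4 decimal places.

356.6529

Frequencies: forest:4, large:3, while:2, dark:2, go:2, call:2, paper:1, move:1, hard:1, teacher:1, there:1, evening:1, quick:1, hat:1, storm:1, singer:1, right:1, a:1
N = 27. Frequency spectrum: V_1=12, V_2=4, V_3=1, V_4=1
M₂ = 1²·12 + 2²·4 + 3²·1 + 4²·1 = 53
K = 10000 × (53 − 27) / 27² = 356.6529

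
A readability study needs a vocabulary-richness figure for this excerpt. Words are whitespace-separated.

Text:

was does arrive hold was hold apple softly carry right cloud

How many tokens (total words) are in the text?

Tokens: was, does, arrive, hold, was, hold, apple, softly, carry, right, cloud
N = 11

11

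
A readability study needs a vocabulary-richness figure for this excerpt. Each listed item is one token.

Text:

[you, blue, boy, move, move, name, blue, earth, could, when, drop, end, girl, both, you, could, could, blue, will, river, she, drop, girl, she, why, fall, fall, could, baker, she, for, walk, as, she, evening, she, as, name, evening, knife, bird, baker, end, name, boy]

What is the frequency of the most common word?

5

Frequencies: she:5, could:4, blue:3, name:3, you:2, boy:2, move:2, drop:2, end:2, girl:2, fall:2, baker:2, as:2, evening:2, earth:1, when:1, both:1, will:1, river:1, why:1, … (4 more, each freq 1)
Most common: 'she' with frequency 5.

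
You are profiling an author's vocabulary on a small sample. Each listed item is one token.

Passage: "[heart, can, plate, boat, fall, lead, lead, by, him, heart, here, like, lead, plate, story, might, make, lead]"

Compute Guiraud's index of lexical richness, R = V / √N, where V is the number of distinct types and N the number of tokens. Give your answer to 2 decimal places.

N = 18, V = 13.
√N = 4.242641
R = 13 / 4.242641 = 3.06

3.06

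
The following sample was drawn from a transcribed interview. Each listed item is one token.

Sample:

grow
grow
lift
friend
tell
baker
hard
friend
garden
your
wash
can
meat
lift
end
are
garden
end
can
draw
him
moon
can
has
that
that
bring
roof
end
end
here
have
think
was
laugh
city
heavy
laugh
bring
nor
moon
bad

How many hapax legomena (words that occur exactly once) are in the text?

19

Frequencies: end:4, can:3, grow:2, lift:2, friend:2, garden:2, moon:2, that:2, bring:2, laugh:2, tell:1, baker:1, hard:1, your:1, wash:1, meat:1, are:1, draw:1, him:1, has:1, … (9 more, each freq 1)
Hapax (freq=1): are, bad, baker, city, draw, hard, has, have, heavy, here, him, meat, nor, roof, tell, think, was, wash, your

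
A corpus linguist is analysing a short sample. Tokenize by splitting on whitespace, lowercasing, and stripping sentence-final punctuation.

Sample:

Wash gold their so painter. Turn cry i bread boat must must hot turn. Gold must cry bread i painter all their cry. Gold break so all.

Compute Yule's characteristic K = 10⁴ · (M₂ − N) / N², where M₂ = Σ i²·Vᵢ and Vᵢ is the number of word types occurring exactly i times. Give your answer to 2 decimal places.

Frequencies: gold:3, cry:3, must:3, their:2, so:2, painter:2, turn:2, i:2, bread:2, all:2, wash:1, boat:1, hot:1, break:1
N = 27. Frequency spectrum: V_1=4, V_2=7, V_3=3
M₂ = 1²·4 + 2²·7 + 3²·3 = 59
K = 10000 × (59 − 27) / 27² = 438.96

438.96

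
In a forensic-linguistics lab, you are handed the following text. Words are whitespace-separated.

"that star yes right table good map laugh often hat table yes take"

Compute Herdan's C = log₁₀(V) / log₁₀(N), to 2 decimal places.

N = 13, V = 11.
log₁₀(V) = 1.041393, log₁₀(N) = 1.113943
C = 1.041393 / 1.113943 = 0.93

0.93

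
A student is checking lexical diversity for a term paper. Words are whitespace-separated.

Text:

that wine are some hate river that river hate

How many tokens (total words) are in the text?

Tokens: that, wine, are, some, hate, river, that, river, hate
N = 9

9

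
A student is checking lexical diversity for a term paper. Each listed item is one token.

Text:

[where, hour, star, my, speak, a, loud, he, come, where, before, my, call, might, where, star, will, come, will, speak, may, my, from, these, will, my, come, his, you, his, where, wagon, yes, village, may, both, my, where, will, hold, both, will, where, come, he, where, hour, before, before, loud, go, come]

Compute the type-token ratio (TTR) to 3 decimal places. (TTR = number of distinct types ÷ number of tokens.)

0.462

N = 52 tokens, V = 24 types.
TTR = V / N = 24 / 52 = 0.462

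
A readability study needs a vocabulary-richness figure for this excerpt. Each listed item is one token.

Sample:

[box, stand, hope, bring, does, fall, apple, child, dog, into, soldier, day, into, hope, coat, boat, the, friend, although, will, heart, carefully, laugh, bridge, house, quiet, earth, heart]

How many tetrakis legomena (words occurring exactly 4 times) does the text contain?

0

Frequencies: hope:2, into:2, heart:2, box:1, stand:1, bring:1, does:1, fall:1, apple:1, child:1, dog:1, soldier:1, day:1, coat:1, boat:1, the:1, friend:1, although:1, will:1, carefully:1, … (5 more, each freq 1)
Words with frequency 4: (none)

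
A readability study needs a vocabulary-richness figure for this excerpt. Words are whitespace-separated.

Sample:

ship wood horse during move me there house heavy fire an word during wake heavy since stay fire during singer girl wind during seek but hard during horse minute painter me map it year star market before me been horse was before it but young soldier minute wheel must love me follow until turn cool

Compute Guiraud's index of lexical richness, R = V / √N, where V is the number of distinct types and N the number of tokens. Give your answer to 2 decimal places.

5.39

N = 55, V = 40.
√N = 7.416198
R = 40 / 7.416198 = 5.39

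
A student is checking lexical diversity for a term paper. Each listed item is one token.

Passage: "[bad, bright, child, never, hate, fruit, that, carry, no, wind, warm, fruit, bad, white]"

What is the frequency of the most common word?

2

Frequencies: bad:2, fruit:2, bright:1, child:1, never:1, hate:1, that:1, carry:1, no:1, wind:1, warm:1, white:1
Most common: 'bad' with frequency 2.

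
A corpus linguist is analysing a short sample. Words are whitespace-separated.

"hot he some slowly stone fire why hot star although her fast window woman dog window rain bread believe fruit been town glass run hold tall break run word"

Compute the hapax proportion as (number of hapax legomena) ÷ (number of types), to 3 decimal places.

Frequencies: hot:2, window:2, run:2, he:1, some:1, slowly:1, stone:1, fire:1, why:1, star:1, although:1, her:1, fast:1, woman:1, dog:1, rain:1, bread:1, believe:1, fruit:1, been:1, … (6 more, each freq 1)
Hapax count = 23; type count = 26.
Ratio = 23 / 26 = 0.885

0.885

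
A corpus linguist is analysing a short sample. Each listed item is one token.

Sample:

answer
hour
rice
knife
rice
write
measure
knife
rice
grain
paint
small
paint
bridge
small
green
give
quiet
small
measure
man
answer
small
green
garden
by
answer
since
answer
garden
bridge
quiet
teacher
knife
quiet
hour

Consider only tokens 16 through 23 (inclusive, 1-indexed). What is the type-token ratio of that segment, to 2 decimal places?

Segment tokens 16–23: green, give, quiet, small, measure, man, answer, small
Segment N = 8, segment V = 7.
TTR = 7 / 8 = 0.88

0.88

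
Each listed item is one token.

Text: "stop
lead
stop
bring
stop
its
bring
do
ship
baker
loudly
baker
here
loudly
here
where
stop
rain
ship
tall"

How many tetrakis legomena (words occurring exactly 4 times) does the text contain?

Frequencies: stop:4, bring:2, ship:2, baker:2, loudly:2, here:2, lead:1, its:1, do:1, where:1, rain:1, tall:1
Words with frequency 4: stop

1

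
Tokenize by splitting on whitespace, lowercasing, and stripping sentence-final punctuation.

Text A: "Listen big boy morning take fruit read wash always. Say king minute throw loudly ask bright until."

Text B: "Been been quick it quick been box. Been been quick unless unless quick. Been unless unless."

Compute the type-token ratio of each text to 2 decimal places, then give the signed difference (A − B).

TTR(A) = 17/17 = 1.00
TTR(B) = 5/16 = 0.31
Difference = 1.00 − 0.31 = 0.69

0.69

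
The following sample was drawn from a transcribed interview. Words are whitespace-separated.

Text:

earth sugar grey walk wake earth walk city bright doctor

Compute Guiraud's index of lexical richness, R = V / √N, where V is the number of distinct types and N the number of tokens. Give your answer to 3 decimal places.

2.530

N = 10, V = 8.
√N = 3.162278
R = 8 / 3.162278 = 2.530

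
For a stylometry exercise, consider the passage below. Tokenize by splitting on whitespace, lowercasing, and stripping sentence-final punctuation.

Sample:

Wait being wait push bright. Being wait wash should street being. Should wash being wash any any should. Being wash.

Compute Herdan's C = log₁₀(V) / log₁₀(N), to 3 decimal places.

N = 20, V = 8.
log₁₀(V) = 0.903090, log₁₀(N) = 1.301030
C = 0.903090 / 1.301030 = 0.694

0.694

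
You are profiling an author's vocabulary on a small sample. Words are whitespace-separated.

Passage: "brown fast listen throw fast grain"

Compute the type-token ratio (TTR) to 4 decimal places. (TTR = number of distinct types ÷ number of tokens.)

N = 6 tokens, V = 5 types.
TTR = V / N = 5 / 6 = 0.8333

0.8333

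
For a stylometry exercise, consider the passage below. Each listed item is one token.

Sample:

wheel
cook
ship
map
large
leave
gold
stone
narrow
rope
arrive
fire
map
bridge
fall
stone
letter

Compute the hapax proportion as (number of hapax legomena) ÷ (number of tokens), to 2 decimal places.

0.76

Frequencies: map:2, stone:2, wheel:1, cook:1, ship:1, large:1, leave:1, gold:1, narrow:1, rope:1, arrive:1, fire:1, bridge:1, fall:1, letter:1
Hapax count = 13; token count = 17.
Ratio = 13 / 17 = 0.76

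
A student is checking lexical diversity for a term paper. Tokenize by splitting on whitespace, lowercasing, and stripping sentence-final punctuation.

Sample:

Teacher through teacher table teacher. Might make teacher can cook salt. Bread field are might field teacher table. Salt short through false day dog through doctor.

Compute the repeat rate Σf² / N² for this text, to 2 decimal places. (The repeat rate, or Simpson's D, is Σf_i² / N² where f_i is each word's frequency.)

0.09

Frequencies: teacher:5, through:3, table:2, might:2, salt:2, field:2, make:1, can:1, cook:1, bread:1, are:1, short:1, false:1, day:1, dog:1, doctor:1
Σf² = 60; N² = 676
Repeat rate = 60 / 676 = 0.09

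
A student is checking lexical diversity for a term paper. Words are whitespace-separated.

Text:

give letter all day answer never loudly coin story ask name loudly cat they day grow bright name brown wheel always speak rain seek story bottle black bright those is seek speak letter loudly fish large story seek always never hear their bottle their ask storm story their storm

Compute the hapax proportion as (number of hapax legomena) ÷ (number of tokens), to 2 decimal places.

Frequencies: story:4, loudly:3, seek:3, their:3, letter:2, day:2, never:2, ask:2, name:2, bright:2, always:2, speak:2, bottle:2, storm:2, give:1, all:1, answer:1, coin:1, cat:1, they:1, … (10 more, each freq 1)
Hapax count = 16; token count = 49.
Ratio = 16 / 49 = 0.33

0.33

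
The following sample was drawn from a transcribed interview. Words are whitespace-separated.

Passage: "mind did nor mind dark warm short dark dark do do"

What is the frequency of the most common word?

3

Frequencies: dark:3, mind:2, do:2, did:1, nor:1, warm:1, short:1
Most common: 'dark' with frequency 3.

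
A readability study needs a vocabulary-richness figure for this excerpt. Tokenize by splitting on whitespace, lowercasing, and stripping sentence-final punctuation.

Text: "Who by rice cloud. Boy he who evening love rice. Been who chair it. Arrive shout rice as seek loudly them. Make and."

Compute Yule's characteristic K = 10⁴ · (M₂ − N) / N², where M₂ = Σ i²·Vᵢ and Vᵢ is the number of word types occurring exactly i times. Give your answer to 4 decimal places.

Frequencies: who:3, rice:3, by:1, cloud:1, boy:1, he:1, evening:1, love:1, been:1, chair:1, it:1, arrive:1, shout:1, as:1, seek:1, loudly:1, them:1, make:1, and:1
N = 23. Frequency spectrum: V_1=17, V_3=2
M₂ = 1²·17 + 3²·2 = 35
K = 10000 × (35 − 23) / 23² = 226.8431

226.8431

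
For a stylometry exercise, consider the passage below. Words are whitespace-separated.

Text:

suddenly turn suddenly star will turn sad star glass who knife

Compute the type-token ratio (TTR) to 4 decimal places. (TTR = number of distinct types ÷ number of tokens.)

N = 11 tokens, V = 8 types.
TTR = V / N = 8 / 11 = 0.7273

0.7273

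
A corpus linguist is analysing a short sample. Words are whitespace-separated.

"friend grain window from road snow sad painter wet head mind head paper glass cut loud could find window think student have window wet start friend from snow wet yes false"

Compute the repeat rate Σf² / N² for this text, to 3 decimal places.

0.053

Frequencies: window:3, wet:3, friend:2, from:2, snow:2, head:2, grain:1, road:1, sad:1, painter:1, mind:1, paper:1, glass:1, cut:1, loud:1, could:1, find:1, think:1, student:1, have:1, … (3 more, each freq 1)
Σf² = 51; N² = 961
Repeat rate = 51 / 961 = 0.053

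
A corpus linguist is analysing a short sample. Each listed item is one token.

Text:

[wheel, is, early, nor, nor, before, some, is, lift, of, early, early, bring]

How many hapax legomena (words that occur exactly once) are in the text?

6

Frequencies: early:3, is:2, nor:2, wheel:1, before:1, some:1, lift:1, of:1, bring:1
Hapax (freq=1): before, bring, lift, of, some, wheel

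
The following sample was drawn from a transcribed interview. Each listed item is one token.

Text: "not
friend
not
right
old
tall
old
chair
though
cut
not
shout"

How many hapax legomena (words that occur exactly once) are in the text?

7

Frequencies: not:3, old:2, friend:1, right:1, tall:1, chair:1, though:1, cut:1, shout:1
Hapax (freq=1): chair, cut, friend, right, shout, tall, though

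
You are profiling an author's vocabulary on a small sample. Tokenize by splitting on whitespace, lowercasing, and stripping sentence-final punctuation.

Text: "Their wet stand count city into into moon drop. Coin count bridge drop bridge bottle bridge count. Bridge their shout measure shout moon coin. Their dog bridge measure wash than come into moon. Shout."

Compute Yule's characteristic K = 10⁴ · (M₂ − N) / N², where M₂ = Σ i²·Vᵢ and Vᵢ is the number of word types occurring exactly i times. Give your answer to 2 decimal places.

484.43

Frequencies: bridge:5, their:3, count:3, into:3, moon:3, shout:3, drop:2, coin:2, measure:2, wet:1, stand:1, city:1, bottle:1, dog:1, wash:1, than:1, come:1
N = 34. Frequency spectrum: V_1=8, V_2=3, V_3=5, V_5=1
M₂ = 1²·8 + 2²·3 + 3²·5 + 5²·1 = 90
K = 10000 × (90 − 34) / 34² = 484.43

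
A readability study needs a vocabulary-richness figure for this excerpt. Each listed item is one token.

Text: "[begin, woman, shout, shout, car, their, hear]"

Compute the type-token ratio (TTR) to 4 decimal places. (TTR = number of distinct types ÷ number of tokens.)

0.8571

N = 7 tokens, V = 6 types.
TTR = V / N = 6 / 7 = 0.8571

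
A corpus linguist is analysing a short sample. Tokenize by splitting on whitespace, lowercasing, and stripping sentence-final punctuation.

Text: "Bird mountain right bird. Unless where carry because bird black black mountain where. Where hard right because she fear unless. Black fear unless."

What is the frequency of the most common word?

Frequencies: bird:3, unless:3, where:3, black:3, mountain:2, right:2, because:2, fear:2, carry:1, hard:1, she:1
Most common: 'bird' with frequency 3.

3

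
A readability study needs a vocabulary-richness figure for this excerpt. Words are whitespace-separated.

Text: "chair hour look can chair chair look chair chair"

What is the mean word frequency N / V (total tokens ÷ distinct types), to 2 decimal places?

N = 9 tokens, V = 4 types.
Mean frequency = N / V = 9 / 4 = 2.25

2.25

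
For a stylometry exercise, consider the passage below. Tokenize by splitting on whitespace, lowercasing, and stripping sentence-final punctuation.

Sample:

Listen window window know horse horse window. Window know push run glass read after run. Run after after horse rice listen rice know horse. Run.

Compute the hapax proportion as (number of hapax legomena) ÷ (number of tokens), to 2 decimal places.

Frequencies: window:4, horse:4, run:4, know:3, after:3, listen:2, rice:2, push:1, glass:1, read:1
Hapax count = 3; token count = 25.
Ratio = 3 / 25 = 0.12

0.12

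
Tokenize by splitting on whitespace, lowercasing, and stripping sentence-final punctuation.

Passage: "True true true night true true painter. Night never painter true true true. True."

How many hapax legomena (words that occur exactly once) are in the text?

1

Frequencies: true:9, night:2, painter:2, never:1
Hapax (freq=1): never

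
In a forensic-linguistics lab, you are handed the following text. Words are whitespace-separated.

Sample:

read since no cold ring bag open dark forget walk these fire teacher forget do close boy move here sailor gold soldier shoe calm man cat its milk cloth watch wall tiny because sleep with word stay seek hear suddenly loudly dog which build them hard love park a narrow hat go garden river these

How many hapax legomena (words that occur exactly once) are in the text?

51

Frequencies: forget:2, these:2, read:1, since:1, no:1, cold:1, ring:1, bag:1, open:1, dark:1, walk:1, fire:1, teacher:1, do:1, close:1, boy:1, move:1, here:1, sailor:1, gold:1, … (33 more, each freq 1)
Hapax (freq=1): a, bag, because, boy, build, calm, cat, close, cloth, cold, dark, do, dog, fire, garden, go, gold, hard, hat, hear, here, its, loudly, love, man, milk, move, narrow, no, open, park, read, ring, river, sailor, seek, shoe, since, sleep, soldier, stay, suddenly, teacher, them, tiny, walk, wall, watch, which, with, word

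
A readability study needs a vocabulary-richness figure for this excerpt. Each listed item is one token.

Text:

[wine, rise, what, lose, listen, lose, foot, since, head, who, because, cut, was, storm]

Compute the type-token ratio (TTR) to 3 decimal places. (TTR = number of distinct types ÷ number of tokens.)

N = 14 tokens, V = 13 types.
TTR = V / N = 13 / 14 = 0.929

0.929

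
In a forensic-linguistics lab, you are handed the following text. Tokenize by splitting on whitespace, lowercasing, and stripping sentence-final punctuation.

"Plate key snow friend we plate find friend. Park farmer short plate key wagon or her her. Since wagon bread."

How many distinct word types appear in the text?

Distinct types: {bread, farmer, find, friend, her, key, or, park, plate, short, since, snow, wagon, we}
V = 14

14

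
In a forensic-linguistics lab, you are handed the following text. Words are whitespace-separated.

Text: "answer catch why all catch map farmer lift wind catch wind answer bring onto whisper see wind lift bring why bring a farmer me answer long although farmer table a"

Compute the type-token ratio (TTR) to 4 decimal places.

N = 30 tokens, V = 17 types.
TTR = V / N = 17 / 30 = 0.5667

0.5667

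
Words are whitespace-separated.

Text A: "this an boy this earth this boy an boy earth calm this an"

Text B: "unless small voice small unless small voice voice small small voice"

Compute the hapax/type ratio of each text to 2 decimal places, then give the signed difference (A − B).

A: hapax=1, V=5, ratio=0.20
B: hapax=0, V=3, ratio=0.00
Difference = 0.20 − 0.00 = 0.20

0.20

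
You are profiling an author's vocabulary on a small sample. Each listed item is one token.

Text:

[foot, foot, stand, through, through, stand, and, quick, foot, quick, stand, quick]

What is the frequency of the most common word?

3

Frequencies: foot:3, stand:3, quick:3, through:2, and:1
Most common: 'foot' with frequency 3.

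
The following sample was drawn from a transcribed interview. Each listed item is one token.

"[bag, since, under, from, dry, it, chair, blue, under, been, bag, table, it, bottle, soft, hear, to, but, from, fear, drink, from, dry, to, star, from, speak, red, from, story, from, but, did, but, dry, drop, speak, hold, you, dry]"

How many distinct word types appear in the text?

25

Distinct types: {bag, been, blue, bottle, but, chair, did, drink, drop, dry, fear, from, hear, hold, it, red, since, soft, speak, star, story, table, to, under, you}
V = 25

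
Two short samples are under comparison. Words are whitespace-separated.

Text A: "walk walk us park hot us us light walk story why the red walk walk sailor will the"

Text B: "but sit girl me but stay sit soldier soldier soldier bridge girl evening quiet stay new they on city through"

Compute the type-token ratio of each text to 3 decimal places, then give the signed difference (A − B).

TTR(A) = 11/18 = 0.611
TTR(B) = 14/20 = 0.700
Difference = 0.611 − 0.700 = -0.089

-0.089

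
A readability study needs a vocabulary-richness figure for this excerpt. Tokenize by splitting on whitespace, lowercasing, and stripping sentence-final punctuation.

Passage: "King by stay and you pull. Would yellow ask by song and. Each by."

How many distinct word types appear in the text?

11

Distinct types: {and, ask, by, each, king, pull, song, stay, would, yellow, you}
V = 11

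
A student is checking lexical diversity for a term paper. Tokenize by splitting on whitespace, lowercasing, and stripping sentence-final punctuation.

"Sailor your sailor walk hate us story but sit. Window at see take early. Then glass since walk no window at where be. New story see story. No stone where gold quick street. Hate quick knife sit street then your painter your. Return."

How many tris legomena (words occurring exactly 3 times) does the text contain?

2

Frequencies: your:3, story:3, sailor:2, walk:2, hate:2, sit:2, window:2, at:2, see:2, then:2, no:2, where:2, quick:2, street:2, us:1, but:1, take:1, early:1, glass:1, since:1, … (7 more, each freq 1)
Words with frequency 3: story, your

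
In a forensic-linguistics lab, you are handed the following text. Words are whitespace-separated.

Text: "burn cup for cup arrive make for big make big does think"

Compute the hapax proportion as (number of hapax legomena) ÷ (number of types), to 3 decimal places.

Frequencies: cup:2, for:2, make:2, big:2, burn:1, arrive:1, does:1, think:1
Hapax count = 4; type count = 8.
Ratio = 4 / 8 = 0.500

0.500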